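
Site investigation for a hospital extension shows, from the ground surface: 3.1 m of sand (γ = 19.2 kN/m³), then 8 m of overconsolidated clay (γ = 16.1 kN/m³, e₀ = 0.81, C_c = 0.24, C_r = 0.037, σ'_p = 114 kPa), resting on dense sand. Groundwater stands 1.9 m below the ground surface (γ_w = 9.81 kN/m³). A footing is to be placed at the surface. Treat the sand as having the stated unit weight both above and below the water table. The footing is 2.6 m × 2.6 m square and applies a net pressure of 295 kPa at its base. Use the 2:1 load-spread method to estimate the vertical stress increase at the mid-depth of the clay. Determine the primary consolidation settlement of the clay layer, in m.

Mid-depth of clay below the ground surface: z = 3.1 + 8/2 = 7.1 m.
Total vertical stress at mid-clay: σ_v = 19.2×3.1 + 16.1×4 = 123.92 kPa.
Pore pressure: u = 9.81×(7.1 − 1.9) = 51.012 kPa.
Initial effective stress: σ'_0 = σ_v − u = 123.92 − 51.012 = 72.908 kPa.
Stress increase at mid-clay by the 2:1 spreading method:
Δσ = qBL/((B+z)(L+z)) = 295×2.6×2.6/((2.6+7.1)(2.6+7.1)) = 21.195 kPa
Final effective stress: σ'_f = 72.908 + 21.195 = 94.103 kPa.
σ'_f = 94.103 ≤ σ'_p = 114 kPa, so the clay remains overconsolidated and only the recompression index applies:
S_c = C_r·H/(1+e₀)·log₁₀(σ'_f/σ'_0) = 0.037×8/1.81×log₁₀(94.103/72.908)
    = 0.16354 × 0.11083 = 0.01812 m

S_c ≈ 0.0181 m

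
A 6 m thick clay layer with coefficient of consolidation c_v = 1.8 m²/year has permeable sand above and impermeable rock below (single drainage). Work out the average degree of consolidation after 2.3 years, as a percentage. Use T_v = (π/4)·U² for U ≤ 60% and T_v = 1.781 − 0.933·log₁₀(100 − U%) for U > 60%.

U ≈ 38.3 %

Drainage path length: H_d = H = 6 m (single drainage).
T_v = c_v·t/H_d² = 1.8×2.3/6² = 0.115.
T_v = 0.115 corresponds to the U ≤ 60% branch:
U = √(4T_v/π) = 0.3827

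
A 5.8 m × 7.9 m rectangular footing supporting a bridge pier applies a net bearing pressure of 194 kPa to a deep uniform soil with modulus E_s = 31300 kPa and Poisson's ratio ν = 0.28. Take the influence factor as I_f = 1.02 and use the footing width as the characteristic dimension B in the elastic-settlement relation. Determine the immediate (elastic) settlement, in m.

S_e ≈ 0.0338 m

Immediate (elastic) settlement: S_e = q·B·(1−ν²)/E_s · I_f.
S_e = 194 × 5.8 × (1 − 0.28²) / 31300 × 1.02
    = 194 × 5.8 × 0.9216 / 31300 × 1.02
    = 0.03379 m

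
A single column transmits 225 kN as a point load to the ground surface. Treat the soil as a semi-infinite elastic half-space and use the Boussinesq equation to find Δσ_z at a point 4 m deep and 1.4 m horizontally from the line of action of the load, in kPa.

Δσ_z ≈ 5.03 kPa

Boussinesq vertical stress below a point load on an elastic half-space:
Δσ_z = 3P/(2πz²) · [1 + (r/z)²]^(−5/2)
r/z = 1.4/4 = 0.35; [1+(r/z)²]^(−5/2) = 0.74909.
Δσ_z = 3×225/(2π×4²) × 0.74909 = 6.7143 × 0.74909 = 5.03 kPa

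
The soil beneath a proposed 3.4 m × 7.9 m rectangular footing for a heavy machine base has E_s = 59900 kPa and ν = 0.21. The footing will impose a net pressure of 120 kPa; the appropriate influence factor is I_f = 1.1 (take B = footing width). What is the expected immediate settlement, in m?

S_e ≈ 0.00716 m

Immediate (elastic) settlement: S_e = q·B·(1−ν²)/E_s · I_f.
S_e = 120 × 3.4 × (1 − 0.21²) / 59900 × 1.1
    = 120 × 3.4 × 0.9559 / 59900 × 1.1
    = 0.007162 m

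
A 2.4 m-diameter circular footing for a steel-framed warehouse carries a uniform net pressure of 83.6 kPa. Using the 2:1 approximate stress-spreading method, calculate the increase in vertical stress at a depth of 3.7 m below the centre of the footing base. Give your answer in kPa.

Δσ_z ≈ 12.9 kPa

By the 2:1 method the load spreads at 1 horizontal : 2 vertical, so at depth z the loaded area has grown by z in each plan dimension:
Δσ ≈ qD²/(D+z)² = 83.6×2.4²/(2.4+3.7)² = 12.941 kPa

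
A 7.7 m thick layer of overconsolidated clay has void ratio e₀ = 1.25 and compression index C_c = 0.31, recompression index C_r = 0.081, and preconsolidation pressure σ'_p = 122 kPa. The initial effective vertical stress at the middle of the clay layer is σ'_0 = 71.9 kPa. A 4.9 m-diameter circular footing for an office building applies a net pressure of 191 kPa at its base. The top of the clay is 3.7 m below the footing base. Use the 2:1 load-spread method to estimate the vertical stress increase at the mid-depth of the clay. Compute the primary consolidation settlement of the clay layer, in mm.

Mid-depth of clay below the footing base: z = 3.7 + 7.7/2 = 7.55 m.
Stress increase at mid-clay by the 2:1 spreading method:
Δσ ≈ qD²/(D+z)² = 191×4.9²/(4.9+7.55)² = 29.586 kPa
Final effective stress: σ'_f = 71.9 + 29.586 = 101.49 kPa.
σ'_f = 101.49 ≤ σ'_p = 122 kPa, so the clay remains overconsolidated and only the recompression index applies:
S_c = C_r·H/(1+e₀)·log₁₀(σ'_f/σ'_0) = 0.081×7.7/2.25×log₁₀(101.49/71.9)
    = 0.2772 × 0.14969 = 0.04149 m

S_c ≈ 41.5 mm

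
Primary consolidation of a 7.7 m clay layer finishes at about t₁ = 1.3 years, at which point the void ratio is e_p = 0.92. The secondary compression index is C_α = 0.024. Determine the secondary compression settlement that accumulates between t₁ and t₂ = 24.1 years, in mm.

Secondary compression: S_s = C_α·H/(1+e_p)·log₁₀(t₂/t₁)
S_s = 0.024×7.7/(1+0.92)×log₁₀(24.1/1.3)
    = 0.09625 × 1.268 = 0.1221 m

S_s ≈ 122 mm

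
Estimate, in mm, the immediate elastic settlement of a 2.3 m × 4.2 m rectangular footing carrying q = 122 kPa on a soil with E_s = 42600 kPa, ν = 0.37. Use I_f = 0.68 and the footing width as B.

Immediate (elastic) settlement: S_e = q·B·(1−ν²)/E_s · I_f.
S_e = 122 × 2.3 × (1 − 0.37²) / 42600 × 0.68
    = 122 × 2.3 × 0.8631 / 42600 × 0.68
    = 0.003866 m = 3.866 mm

S_e ≈ 3.87 mm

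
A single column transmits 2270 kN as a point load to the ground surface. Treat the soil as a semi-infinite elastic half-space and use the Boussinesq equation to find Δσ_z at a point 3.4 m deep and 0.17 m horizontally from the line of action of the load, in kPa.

Boussinesq vertical stress below a point load on an elastic half-space:
Δσ_z = 3P/(2πz²) · [1 + (r/z)²]^(−5/2)
r/z = 0.17/3.4 = 0.05; [1+(r/z)²]^(−5/2) = 0.99378.
Δσ_z = 3×2270/(2π×3.4²) × 0.99378 = 93.758 × 0.99378 = 93.17 kPa

Δσ_z ≈ 93.2 kPa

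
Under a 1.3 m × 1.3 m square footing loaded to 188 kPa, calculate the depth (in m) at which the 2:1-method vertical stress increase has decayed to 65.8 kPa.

z ≈ 0.897 m

2:1 spreading — at depth z the loaded area has grown by z in each plan dimension:
qB²/(B+z)² = Δσ_z ⇒ z = B(√(q/Δσ_z) − 1) = 1.3×(√(188/65.8) − 1) = 0.8974 m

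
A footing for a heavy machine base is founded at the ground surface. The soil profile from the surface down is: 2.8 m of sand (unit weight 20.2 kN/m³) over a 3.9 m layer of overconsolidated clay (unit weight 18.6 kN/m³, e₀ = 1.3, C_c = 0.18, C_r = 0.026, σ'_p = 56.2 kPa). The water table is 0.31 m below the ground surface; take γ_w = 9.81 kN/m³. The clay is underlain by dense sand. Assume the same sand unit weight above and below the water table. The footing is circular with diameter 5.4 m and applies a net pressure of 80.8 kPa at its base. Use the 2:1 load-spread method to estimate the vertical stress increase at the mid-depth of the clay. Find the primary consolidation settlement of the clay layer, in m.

S_c ≈ 0.0356 m

Mid-depth of clay below the ground surface: z = 2.8 + 3.9/2 = 4.75 m.
Total vertical stress at mid-clay: σ_v = 20.2×2.8 + 18.6×1.95 = 92.83 kPa.
Pore pressure: u = 9.81×(4.75 − 0.31) = 43.556 kPa.
Initial effective stress: σ'_0 = σ_v − u = 92.83 − 43.556 = 49.274 kPa.
Stress increase at mid-clay by the 2:1 spreading method:
Δσ ≈ qD²/(D+z)² = 80.8×5.4²/(5.4+4.75)² = 22.87 kPa
Final effective stress: σ'_f = 49.274 + 22.87 = 72.144 kPa.
σ'_f = 72.144 > σ'_p = 56.2 kPa, so the stress path crosses the preconsolidation pressure — recompression up to σ'_p, then virgin compression beyond:
S_c = H/(1+e₀)·[C_r·log₁₀(σ'_p/σ'_0) + C_c·log₁₀(σ'_f/σ'_p)]
    = 3.9/2.3 × [0.026×log₁₀(56.2/49.274) + 0.18×log₁₀(72.144/56.2)]
    = 1.6957 × [0.0014851 + 0.019524] = 0.03563 m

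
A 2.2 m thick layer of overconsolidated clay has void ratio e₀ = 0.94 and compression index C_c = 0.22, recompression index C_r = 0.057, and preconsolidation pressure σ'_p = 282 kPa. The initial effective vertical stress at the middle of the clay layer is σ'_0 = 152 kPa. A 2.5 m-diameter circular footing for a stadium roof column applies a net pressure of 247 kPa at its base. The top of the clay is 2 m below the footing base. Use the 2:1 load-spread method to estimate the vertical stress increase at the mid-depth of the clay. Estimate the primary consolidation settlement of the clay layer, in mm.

Mid-depth of clay below the footing base: z = 2 + 2.2/2 = 3.1 m.
Stress increase at mid-clay by the 2:1 spreading method:
Δσ ≈ qD²/(D+z)² = 247×2.5²/(2.5+3.1)² = 49.227 kPa
Final effective stress: σ'_f = 152 + 49.227 = 201.23 kPa.
σ'_f = 201.23 ≤ σ'_p = 282 kPa, so the clay remains overconsolidated and only the recompression index applies:
S_c = C_r·H/(1+e₀)·log₁₀(σ'_f/σ'_0) = 0.057×2.2/1.94×log₁₀(201.23/152)
    = 0.064638 × 0.12185 = 0.007876 m

S_c ≈ 7.88 mm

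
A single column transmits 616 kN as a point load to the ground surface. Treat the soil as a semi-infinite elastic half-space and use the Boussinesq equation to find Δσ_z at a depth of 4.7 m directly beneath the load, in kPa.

Δσ_z ≈ 13.3 kPa

Boussinesq vertical stress below a point load on an elastic half-space:
Δσ_z = 3P/(2πz²) · [1 + (r/z)²]^(−5/2)
r/z = 0/4.7 = 0; [1+(r/z)²]^(−5/2) = 1.
Δσ_z = 3×616/(2π×4.7²) × 1 = 13.315 × 1 = 13.31 kPa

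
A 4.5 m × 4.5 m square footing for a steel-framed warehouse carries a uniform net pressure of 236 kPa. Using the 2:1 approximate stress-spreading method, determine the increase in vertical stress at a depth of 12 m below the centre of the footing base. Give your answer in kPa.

By the 2:1 method the load spreads at 1 horizontal : 2 vertical, so at depth z the loaded area has grown by z in each plan dimension:
Δσ = qBL/((B+z)(L+z)) = 236×4.5×4.5/((4.5+12)(4.5+12)) = 17.554 kPa

Δσ_z ≈ 17.6 kPa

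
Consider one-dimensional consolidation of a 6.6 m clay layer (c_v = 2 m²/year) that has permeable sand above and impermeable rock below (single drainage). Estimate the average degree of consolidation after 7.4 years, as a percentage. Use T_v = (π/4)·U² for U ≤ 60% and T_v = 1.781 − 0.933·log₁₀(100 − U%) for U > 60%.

U ≈ 64.9 %

Drainage path length: H_d = H = 6.6 m (single drainage).
T_v = c_v·t/H_d² = 2×7.4/6.6² = 0.33976.
T_v = 0.33976 corresponds to the U > 60% branch:
U = 1 − 10^((1.781 − T_v)/0.933)/100 = 0.6495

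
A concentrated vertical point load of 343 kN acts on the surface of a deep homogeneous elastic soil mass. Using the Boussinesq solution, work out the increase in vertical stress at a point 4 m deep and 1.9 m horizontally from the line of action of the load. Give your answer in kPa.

Boussinesq vertical stress below a point load on an elastic half-space:
Δσ_z = 3P/(2πz²) · [1 + (r/z)²]^(−5/2)
r/z = 1.9/4 = 0.475; [1+(r/z)²]^(−5/2) = 0.60132.
Δσ_z = 3×343/(2π×4²) × 0.60132 = 10.236 × 0.60132 = 6.155 kPa

Δσ_z ≈ 6.16 kPa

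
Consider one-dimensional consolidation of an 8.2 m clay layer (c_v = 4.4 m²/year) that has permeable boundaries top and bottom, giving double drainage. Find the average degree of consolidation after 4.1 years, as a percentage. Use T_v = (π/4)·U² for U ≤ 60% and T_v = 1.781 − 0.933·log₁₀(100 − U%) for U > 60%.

U ≈ 94.3 %

Drainage path length: H_d = H/2 = 4.1 m (double drainage).
T_v = c_v·t/H_d² = 4.4×4.1/4.1² = 1.0732.
T_v = 1.0732 corresponds to the U > 60% branch:
U = 1 − 10^((1.781 − T_v)/0.933)/100 = 0.9426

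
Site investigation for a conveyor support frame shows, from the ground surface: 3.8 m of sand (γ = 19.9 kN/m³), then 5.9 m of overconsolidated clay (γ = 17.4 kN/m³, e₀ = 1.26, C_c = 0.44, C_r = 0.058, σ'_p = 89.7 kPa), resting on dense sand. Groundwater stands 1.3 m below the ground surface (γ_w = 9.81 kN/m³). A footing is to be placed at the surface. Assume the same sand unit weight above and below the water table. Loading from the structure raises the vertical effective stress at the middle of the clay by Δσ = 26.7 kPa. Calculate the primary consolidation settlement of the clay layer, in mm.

Mid-depth of clay below the ground surface: z = 3.8 + 5.9/2 = 6.75 m.
Total vertical stress at mid-clay: σ_v = 19.9×3.8 + 17.4×2.95 = 126.95 kPa.
Pore pressure: u = 9.81×(6.75 − 1.3) = 53.465 kPa.
Initial effective stress: σ'_0 = σ_v − u = 126.95 − 53.465 = 73.485 kPa.
Final effective stress: σ'_f = 73.485 + 26.7 = 100.19 kPa.
σ'_f = 100.19 > σ'_p = 89.7 kPa, so the stress path crosses the preconsolidation pressure — recompression up to σ'_p, then virgin compression beyond:
S_c = H/(1+e₀)·[C_r·log₁₀(σ'_p/σ'_0) + C_c·log₁₀(σ'_f/σ'_p)]
    = 5.9/2.26 × [0.058×log₁₀(89.7/73.485) + 0.44×log₁₀(100.19/89.7)]
    = 2.6106 × [0.0050224 + 0.021134] = 0.06828 m

S_c ≈ 68.3 mm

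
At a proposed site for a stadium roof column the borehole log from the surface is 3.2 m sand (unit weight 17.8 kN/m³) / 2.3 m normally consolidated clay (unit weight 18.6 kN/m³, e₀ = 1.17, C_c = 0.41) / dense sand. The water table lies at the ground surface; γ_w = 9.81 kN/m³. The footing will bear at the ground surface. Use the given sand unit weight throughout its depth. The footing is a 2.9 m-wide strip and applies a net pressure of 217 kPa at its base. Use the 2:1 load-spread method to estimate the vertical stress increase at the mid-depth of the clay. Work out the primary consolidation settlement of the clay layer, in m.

S_c ≈ 0.233 m

Mid-depth of clay below the ground surface: z = 3.2 + 2.3/2 = 4.35 m.
Total vertical stress at mid-clay: σ_v = 17.8×3.2 + 18.6×1.15 = 78.35 kPa.
Pore pressure: u = 9.81×(4.35 − 0) = 42.673 kPa.
Initial effective stress: σ'_0 = σ_v − u = 78.35 − 42.673 = 35.677 kPa.
Stress increase at mid-clay by the 2:1 spreading method:
Δσ = qB/(B+z) = 217×2.9/(2.9+4.35) = 86.8 kPa
Final effective stress: σ'_f = σ'_0 + Δσ = 35.677 + 86.8 = 122.48 kPa.
Normally consolidated clay, so the full stress increment lies on the virgin compression line:
S_c = C_c·H/(1+e₀)·log₁₀(σ'_f/σ'_0) = 0.41×2.3/(1+1.17)×log₁₀(122.48/35.677)
    = 0.43456 × 0.53568 = 0.2328 m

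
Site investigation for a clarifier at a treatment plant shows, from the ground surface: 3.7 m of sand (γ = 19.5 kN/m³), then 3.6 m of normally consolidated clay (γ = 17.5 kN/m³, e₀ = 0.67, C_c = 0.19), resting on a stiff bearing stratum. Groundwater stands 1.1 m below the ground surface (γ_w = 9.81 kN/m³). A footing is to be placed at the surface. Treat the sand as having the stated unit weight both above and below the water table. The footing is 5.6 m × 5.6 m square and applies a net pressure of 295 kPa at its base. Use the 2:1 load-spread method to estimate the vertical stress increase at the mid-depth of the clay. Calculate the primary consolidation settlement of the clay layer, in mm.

Mid-depth of clay below the ground surface: z = 3.7 + 3.6/2 = 5.5 m.
Total vertical stress at mid-clay: σ_v = 19.5×3.7 + 17.5×1.8 = 103.65 kPa.
Pore pressure: u = 9.81×(5.5 − 1.1) = 43.164 kPa.
Initial effective stress: σ'_0 = σ_v − u = 103.65 − 43.164 = 60.486 kPa.
Stress increase at mid-clay by the 2:1 spreading method:
Δσ = qBL/((B+z)(L+z)) = 295×5.6×5.6/((5.6+5.5)(5.6+5.5)) = 75.085 kPa
Final effective stress: σ'_f = σ'_0 + Δσ = 60.486 + 75.085 = 135.57 kPa.
Normally consolidated clay, so the full stress increment lies on the virgin compression line:
S_c = C_c·H/(1+e₀)·log₁₀(σ'_f/σ'_0) = 0.19×3.6/(1+0.67)×log₁₀(135.57/60.486)
    = 0.40958 × 0.35051 = 0.1436 m

S_c ≈ 144 mm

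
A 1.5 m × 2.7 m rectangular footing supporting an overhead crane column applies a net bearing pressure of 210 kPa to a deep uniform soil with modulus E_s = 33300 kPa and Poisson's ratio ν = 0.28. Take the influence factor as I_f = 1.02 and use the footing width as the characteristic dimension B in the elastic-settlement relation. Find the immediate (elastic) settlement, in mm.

S_e ≈ 8.89 mm

Immediate (elastic) settlement: S_e = q·B·(1−ν²)/E_s · I_f.
S_e = 210 × 1.5 × (1 − 0.28²) / 33300 × 1.02
    = 210 × 1.5 × 0.9216 / 33300 × 1.02
    = 0.008892 m = 8.892 mm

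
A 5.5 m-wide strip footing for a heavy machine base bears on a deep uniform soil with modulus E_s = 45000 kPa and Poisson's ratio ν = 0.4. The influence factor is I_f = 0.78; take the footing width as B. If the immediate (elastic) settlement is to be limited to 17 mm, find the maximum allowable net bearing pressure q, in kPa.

S_e = q·B·(1−ν²)/E_s · I_f  ⇒  q = S_e·E_s / (B·(1−ν²)·I_f).
q = 0.017 × 45000 / (5.5 × 0.84 × 0.78) = 212.3 kPa

q ≈ 212 kPa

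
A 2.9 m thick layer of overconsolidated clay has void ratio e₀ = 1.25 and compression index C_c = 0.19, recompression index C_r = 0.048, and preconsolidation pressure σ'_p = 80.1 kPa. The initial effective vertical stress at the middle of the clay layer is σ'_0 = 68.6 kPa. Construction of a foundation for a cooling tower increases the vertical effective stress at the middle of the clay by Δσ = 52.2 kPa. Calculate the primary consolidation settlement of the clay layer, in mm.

Final effective stress: σ'_f = 68.6 + 52.2 = 120.8 kPa.
σ'_f = 120.8 > σ'_p = 80.1 kPa, so the stress path crosses the preconsolidation pressure — recompression up to σ'_p, then virgin compression beyond:
S_c = H/(1+e₀)·[C_r·log₁₀(σ'_p/σ'_0) + C_c·log₁₀(σ'_f/σ'_p)]
    = 2.9/2.25 × [0.048×log₁₀(80.1/68.6) + 0.19×log₁₀(120.8/80.1)]
    = 1.2889 × [0.0032308 + 0.033903] = 0.04786 m

S_c ≈ 47.9 mm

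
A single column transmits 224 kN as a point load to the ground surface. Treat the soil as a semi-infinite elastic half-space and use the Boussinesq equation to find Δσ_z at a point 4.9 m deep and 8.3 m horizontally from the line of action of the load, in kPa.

Δσ_z ≈ 0.151 kPa

Boussinesq vertical stress below a point load on an elastic half-space:
Δσ_z = 3P/(2πz²) · [1 + (r/z)²]^(−5/2)
r/z = 8.3/4.9 = 1.6939; [1+(r/z)²]^(−5/2) = 0.033958.
Δσ_z = 3×224/(2π×4.9²) × 0.033958 = 4.4545 × 0.033958 = 0.1513 kPa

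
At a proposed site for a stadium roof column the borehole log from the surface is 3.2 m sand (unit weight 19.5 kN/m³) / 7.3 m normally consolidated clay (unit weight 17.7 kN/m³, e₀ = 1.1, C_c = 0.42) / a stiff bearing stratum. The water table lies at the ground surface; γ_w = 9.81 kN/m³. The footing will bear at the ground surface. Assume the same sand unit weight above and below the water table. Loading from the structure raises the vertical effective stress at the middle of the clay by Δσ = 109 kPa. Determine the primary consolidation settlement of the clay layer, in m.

S_c ≈ 0.658 m

Mid-depth of clay below the ground surface: z = 3.2 + 7.3/2 = 6.85 m.
Total vertical stress at mid-clay: σ_v = 19.5×3.2 + 17.7×3.65 = 127 kPa.
Pore pressure: u = 9.81×(6.85 − 0) = 67.198 kPa.
Initial effective stress: σ'_0 = σ_v − u = 127 − 67.198 = 59.802 kPa.
Final effective stress: σ'_f = σ'_0 + Δσ = 59.802 + 109 = 168.8 kPa.
Normally consolidated clay, so the full stress increment lies on the virgin compression line:
S_c = C_c·H/(1+e₀)·log₁₀(σ'_f/σ'_0) = 0.42×7.3/(1+1.1)×log₁₀(168.8/59.802)
    = 1.46 × 0.45066 = 0.658 m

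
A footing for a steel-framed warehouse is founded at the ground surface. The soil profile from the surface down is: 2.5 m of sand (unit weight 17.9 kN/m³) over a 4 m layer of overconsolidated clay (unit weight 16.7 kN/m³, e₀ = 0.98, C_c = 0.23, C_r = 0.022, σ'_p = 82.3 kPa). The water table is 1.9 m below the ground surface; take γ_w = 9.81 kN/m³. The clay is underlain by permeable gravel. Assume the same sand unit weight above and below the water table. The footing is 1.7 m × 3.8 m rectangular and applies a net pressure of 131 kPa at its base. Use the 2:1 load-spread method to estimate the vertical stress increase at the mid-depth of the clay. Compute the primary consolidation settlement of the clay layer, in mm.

Mid-depth of clay below the ground surface: z = 2.5 + 4/2 = 4.5 m.
Total vertical stress at mid-clay: σ_v = 17.9×2.5 + 16.7×2 = 78.15 kPa.
Pore pressure: u = 9.81×(4.5 − 1.9) = 25.506 kPa.
Initial effective stress: σ'_0 = σ_v − u = 78.15 − 25.506 = 52.644 kPa.
Stress increase at mid-clay by the 2:1 spreading method:
Δσ = qBL/((B+z)(L+z)) = 131×1.7×3.8/((1.7+4.5)(3.8+4.5)) = 16.445 kPa
Final effective stress: σ'_f = 52.644 + 16.445 = 69.089 kPa.
σ'_f = 69.089 ≤ σ'_p = 82.3 kPa, so the clay remains overconsolidated and only the recompression index applies:
S_c = C_r·H/(1+e₀)·log₁₀(σ'_f/σ'_0) = 0.022×4/1.98×log₁₀(69.089/52.644)
    = 0.044444 × 0.11806 = 0.005247 m

S_c ≈ 5.25 mm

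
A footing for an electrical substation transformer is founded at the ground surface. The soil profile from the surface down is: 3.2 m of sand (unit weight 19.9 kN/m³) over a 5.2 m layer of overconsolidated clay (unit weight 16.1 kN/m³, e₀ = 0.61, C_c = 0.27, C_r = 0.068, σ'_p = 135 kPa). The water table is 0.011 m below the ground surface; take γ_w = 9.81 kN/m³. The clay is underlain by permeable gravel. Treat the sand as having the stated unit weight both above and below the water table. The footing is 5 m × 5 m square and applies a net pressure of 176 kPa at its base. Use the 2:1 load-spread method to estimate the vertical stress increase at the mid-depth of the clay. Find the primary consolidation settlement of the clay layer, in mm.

Mid-depth of clay below the ground surface: z = 3.2 + 5.2/2 = 5.8 m.
Total vertical stress at mid-clay: σ_v = 19.9×3.2 + 16.1×2.6 = 105.54 kPa.
Pore pressure: u = 9.81×(5.8 − 0.011) = 56.79 kPa.
Initial effective stress: σ'_0 = σ_v − u = 105.54 − 56.79 = 48.75 kPa.
Stress increase at mid-clay by the 2:1 spreading method:
Δσ = qBL/((B+z)(L+z)) = 176×5×5/((5+5.8)(5+5.8)) = 37.723 kPa
Final effective stress: σ'_f = 48.75 + 37.723 = 86.473 kPa.
σ'_f = 86.473 ≤ σ'_p = 135 kPa, so the clay remains overconsolidated and only the recompression index applies:
S_c = C_r·H/(1+e₀)·log₁₀(σ'_f/σ'_0) = 0.068×5.2/1.61×log₁₀(86.473/48.75)
    = 0.21963 × 0.24891 = 0.05467 m

S_c ≈ 54.7 mm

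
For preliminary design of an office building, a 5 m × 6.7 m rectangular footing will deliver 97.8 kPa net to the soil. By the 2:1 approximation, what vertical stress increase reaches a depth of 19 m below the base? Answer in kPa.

Δσ_z ≈ 5.31 kPa

By the 2:1 method the load spreads at 1 horizontal : 2 vertical, so at depth z the loaded area has grown by z in each plan dimension:
Δσ = qBL/((B+z)(L+z)) = 97.8×5×6.7/((5+19)(6.7+19)) = 5.3118 kPa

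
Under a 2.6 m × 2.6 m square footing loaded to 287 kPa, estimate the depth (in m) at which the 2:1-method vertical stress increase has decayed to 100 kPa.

z ≈ 1.8 m

2:1 spreading — at depth z the loaded area has grown by z in each plan dimension:
qB²/(B+z)² = Δσ_z ⇒ z = B(√(q/Δσ_z) − 1) = 2.6×(√(287/100) − 1) = 1.805 m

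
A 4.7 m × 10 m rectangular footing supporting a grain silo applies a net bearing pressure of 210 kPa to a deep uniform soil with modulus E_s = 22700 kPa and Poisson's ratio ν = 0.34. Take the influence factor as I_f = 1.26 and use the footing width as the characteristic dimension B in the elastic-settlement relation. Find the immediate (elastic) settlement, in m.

S_e ≈ 0.0485 m

Immediate (elastic) settlement: S_e = q·B·(1−ν²)/E_s · I_f.
S_e = 210 × 4.7 × (1 − 0.34²) / 22700 × 1.26
    = 210 × 4.7 × 0.8844 / 22700 × 1.26
    = 0.04845 m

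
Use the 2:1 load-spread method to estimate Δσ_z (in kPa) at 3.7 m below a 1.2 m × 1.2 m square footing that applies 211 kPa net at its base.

Δσ_z ≈ 12.7 kPa

By the 2:1 method the load spreads at 1 horizontal : 2 vertical, so at depth z the loaded area has grown by z in each plan dimension:
Δσ = qBL/((B+z)(L+z)) = 211×1.2×1.2/((1.2+3.7)(1.2+3.7)) = 12.655 kPa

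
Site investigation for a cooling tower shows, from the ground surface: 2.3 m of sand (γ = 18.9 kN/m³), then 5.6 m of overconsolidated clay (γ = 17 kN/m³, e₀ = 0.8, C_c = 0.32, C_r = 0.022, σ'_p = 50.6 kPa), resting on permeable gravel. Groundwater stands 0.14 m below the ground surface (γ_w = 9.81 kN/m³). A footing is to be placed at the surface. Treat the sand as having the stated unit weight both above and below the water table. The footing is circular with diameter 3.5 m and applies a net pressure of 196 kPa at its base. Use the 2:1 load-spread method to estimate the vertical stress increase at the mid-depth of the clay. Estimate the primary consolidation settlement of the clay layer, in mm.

Mid-depth of clay below the ground surface: z = 2.3 + 5.6/2 = 5.1 m.
Total vertical stress at mid-clay: σ_v = 18.9×2.3 + 17×2.8 = 91.07 kPa.
Pore pressure: u = 9.81×(5.1 − 0.14) = 48.658 kPa.
Initial effective stress: σ'_0 = σ_v − u = 91.07 − 48.658 = 42.412 kPa.
Stress increase at mid-clay by the 2:1 spreading method:
Δσ ≈ qD²/(D+z)² = 196×3.5²/(3.5+5.1)² = 32.463 kPa
Final effective stress: σ'_f = 42.412 + 32.463 = 74.875 kPa.
σ'_f = 74.875 > σ'_p = 50.6 kPa, so the stress path crosses the preconsolidation pressure — recompression up to σ'_p, then virgin compression beyond:
S_c = H/(1+e₀)·[C_r·log₁₀(σ'_p/σ'_0) + C_c·log₁₀(σ'_f/σ'_p)]
    = 5.6/1.8 × [0.022×log₁₀(50.6/42.412) + 0.32×log₁₀(74.875/50.6)]
    = 3.1111 × [0.0016866 + 0.05446] = 0.1747 m

S_c ≈ 175 mm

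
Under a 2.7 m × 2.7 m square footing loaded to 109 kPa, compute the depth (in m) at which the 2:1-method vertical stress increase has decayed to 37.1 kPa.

2:1 spreading — at depth z the loaded area has grown by z in each plan dimension:
qB²/(B+z)² = Δσ_z ⇒ z = B(√(q/Δσ_z) − 1) = 2.7×(√(109/37.1) − 1) = 1.928 m

z ≈ 1.93 m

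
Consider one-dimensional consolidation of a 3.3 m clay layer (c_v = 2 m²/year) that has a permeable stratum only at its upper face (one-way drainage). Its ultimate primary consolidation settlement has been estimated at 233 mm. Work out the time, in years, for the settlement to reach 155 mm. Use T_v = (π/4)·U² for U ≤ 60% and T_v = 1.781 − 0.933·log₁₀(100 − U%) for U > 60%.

Drainage path length: H_d = H = 3.3 m (single drainage).
U = S(t)/S_ult = 155/233 = 0.6652.
U > 60%: T_v = 1.781 − 0.933·log₁₀(100 − 66.524) = 0.35842.
t = T_v·H_d²/c_v = 0.35842×3.3²/2 = 1.952 years.

t ≈ 1.95 years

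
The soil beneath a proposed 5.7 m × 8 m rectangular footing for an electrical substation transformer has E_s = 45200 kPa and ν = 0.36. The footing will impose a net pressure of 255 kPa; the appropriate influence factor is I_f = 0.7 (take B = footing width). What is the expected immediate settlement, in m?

S_e ≈ 0.0196 m

Immediate (elastic) settlement: S_e = q·B·(1−ν²)/E_s · I_f.
S_e = 255 × 5.7 × (1 − 0.36²) / 45200 × 0.7
    = 255 × 5.7 × 0.8704 / 45200 × 0.7
    = 0.01959 m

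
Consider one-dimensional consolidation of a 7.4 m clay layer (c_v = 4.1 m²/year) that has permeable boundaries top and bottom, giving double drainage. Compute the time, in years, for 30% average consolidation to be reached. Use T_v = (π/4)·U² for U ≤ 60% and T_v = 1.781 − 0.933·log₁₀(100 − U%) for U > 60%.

t ≈ 0.236 years

Drainage path length: H_d = H/2 = 3.7 m (double drainage).
U ≤ 60%: T_v = (π/4)·U² = (π/4)×0.3² = 0.070686.
t = T_v·H_d²/c_v = 0.070686×3.7²/4.1 = 0.236 years.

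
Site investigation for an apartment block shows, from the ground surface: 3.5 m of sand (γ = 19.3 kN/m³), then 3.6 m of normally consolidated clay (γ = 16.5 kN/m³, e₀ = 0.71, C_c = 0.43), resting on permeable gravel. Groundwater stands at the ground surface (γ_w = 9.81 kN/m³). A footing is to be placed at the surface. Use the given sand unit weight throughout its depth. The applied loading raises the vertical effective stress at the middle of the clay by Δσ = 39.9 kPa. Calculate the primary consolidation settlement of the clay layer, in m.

S_c ≈ 0.249 m

Mid-depth of clay below the ground surface: z = 3.5 + 3.6/2 = 5.3 m.
Total vertical stress at mid-clay: σ_v = 19.3×3.5 + 16.5×1.8 = 97.25 kPa.
Pore pressure: u = 9.81×(5.3 − 0) = 51.993 kPa.
Initial effective stress: σ'_0 = σ_v − u = 97.25 − 51.993 = 45.257 kPa.
Final effective stress: σ'_f = σ'_0 + Δσ = 45.257 + 39.9 = 85.157 kPa.
Normally consolidated clay, so the full stress increment lies on the virgin compression line:
S_c = C_c·H/(1+e₀)·log₁₀(σ'_f/σ'_0) = 0.43×3.6/(1+0.71)×log₁₀(85.157/45.257)
    = 0.90526 × 0.27453 = 0.2485 m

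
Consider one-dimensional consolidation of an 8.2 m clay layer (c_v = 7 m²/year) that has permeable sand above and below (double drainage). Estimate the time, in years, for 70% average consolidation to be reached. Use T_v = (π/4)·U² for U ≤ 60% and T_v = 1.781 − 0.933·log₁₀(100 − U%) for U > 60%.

t ≈ 0.967 years

Drainage path length: H_d = H/2 = 4.1 m (double drainage).
U > 60%: T_v = 1.781 − 0.933·log₁₀(100 − 70) = 0.40285.
t = T_v·H_d²/c_v = 0.40285×4.1²/7 = 0.9674 years.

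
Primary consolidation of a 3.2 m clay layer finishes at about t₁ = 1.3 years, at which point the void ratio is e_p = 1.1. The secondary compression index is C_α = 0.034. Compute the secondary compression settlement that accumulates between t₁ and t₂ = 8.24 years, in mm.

Secondary compression: S_s = C_α·H/(1+e_p)·log₁₀(t₂/t₁)
S_s = 0.034×3.2/(1+1.1)×log₁₀(8.24/1.3)
    = 0.05181 × 0.802 = 0.04155 m

S_s ≈ 41.6 mm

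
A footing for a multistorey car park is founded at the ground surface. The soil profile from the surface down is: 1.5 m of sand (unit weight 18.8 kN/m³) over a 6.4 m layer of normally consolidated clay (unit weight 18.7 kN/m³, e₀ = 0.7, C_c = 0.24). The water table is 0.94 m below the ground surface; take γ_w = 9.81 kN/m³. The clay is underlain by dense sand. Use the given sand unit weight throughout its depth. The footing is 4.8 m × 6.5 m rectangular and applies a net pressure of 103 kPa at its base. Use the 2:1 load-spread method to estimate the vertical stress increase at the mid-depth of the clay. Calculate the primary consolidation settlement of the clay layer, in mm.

Mid-depth of clay below the ground surface: z = 1.5 + 6.4/2 = 4.7 m.
Total vertical stress at mid-clay: σ_v = 18.8×1.5 + 18.7×3.2 = 88.04 kPa.
Pore pressure: u = 9.81×(4.7 − 0.94) = 36.886 kPa.
Initial effective stress: σ'_0 = σ_v − u = 88.04 − 36.886 = 51.154 kPa.
Stress increase at mid-clay by the 2:1 spreading method:
Δσ = qBL/((B+z)(L+z)) = 103×4.8×6.5/((4.8+4.7)(6.5+4.7)) = 30.203 kPa
Final effective stress: σ'_f = σ'_0 + Δσ = 51.154 + 30.203 = 81.357 kPa.
Normally consolidated clay, so the full stress increment lies on the virgin compression line:
S_c = C_c·H/(1+e₀)·log₁₀(σ'_f/σ'_0) = 0.24×6.4/(1+0.7)×log₁₀(81.357/51.154)
    = 0.90353 × 0.20152 = 0.1821 m

S_c ≈ 182 mm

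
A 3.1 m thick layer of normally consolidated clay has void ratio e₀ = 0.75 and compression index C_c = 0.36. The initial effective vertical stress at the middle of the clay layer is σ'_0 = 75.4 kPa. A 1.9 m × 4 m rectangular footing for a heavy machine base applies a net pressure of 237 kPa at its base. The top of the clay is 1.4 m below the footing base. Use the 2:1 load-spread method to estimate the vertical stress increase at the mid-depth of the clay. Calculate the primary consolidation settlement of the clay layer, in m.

S_c ≈ 0.148 m

Mid-depth of clay below the footing base: z = 1.4 + 3.1/2 = 2.95 m.
Stress increase at mid-clay by the 2:1 spreading method:
Δσ = qBL/((B+z)(L+z)) = 237×1.9×4/((1.9+2.95)(4+2.95)) = 53.436 kPa
Final effective stress: σ'_f = σ'_0 + Δσ = 75.4 + 53.436 = 128.84 kPa.
Normally consolidated clay, so the full stress increment lies on the virgin compression line:
S_c = C_c·H/(1+e₀)·log₁₀(σ'_f/σ'_0) = 0.36×3.1/(1+0.75)×log₁₀(128.84/75.4)
    = 0.63771 × 0.23268 = 0.1484 m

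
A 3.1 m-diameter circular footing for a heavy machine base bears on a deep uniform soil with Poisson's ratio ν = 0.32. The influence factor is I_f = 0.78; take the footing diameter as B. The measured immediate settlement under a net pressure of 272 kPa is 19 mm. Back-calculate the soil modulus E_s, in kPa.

S_e = q·B·(1−ν²)/E_s · I_f  ⇒  E_s = q·B·(1−ν²)·I_f / S_e.
E_s = 272 × 3.1 × 0.8976 × 0.78 / 0.019 = 31070 kPa

E_s ≈ 31100 kPa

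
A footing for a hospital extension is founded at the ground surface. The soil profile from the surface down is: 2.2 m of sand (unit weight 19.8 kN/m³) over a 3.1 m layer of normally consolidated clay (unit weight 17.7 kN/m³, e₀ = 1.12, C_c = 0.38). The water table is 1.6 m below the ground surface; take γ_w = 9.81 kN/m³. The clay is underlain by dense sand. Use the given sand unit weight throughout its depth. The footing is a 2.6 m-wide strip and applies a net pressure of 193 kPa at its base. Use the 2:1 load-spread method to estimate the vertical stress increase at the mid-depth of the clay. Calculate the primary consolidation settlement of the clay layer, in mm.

S_c ≈ 229 mm

Mid-depth of clay below the ground surface: z = 2.2 + 3.1/2 = 3.75 m.
Total vertical stress at mid-clay: σ_v = 19.8×2.2 + 17.7×1.55 = 70.995 kPa.
Pore pressure: u = 9.81×(3.75 − 1.6) = 21.091 kPa.
Initial effective stress: σ'_0 = σ_v − u = 70.995 − 21.091 = 49.904 kPa.
Stress increase at mid-clay by the 2:1 spreading method:
Δσ = qB/(B+z) = 193×2.6/(2.6+3.75) = 79.024 kPa
Final effective stress: σ'_f = σ'_0 + Δσ = 49.904 + 79.024 = 128.93 kPa.
Normally consolidated clay, so the full stress increment lies on the virgin compression line:
S_c = C_c·H/(1+e₀)·log₁₀(σ'_f/σ'_0) = 0.38×3.1/(1+1.12)×log₁₀(128.93/49.904)
    = 0.55566 × 0.41222 = 0.2291 m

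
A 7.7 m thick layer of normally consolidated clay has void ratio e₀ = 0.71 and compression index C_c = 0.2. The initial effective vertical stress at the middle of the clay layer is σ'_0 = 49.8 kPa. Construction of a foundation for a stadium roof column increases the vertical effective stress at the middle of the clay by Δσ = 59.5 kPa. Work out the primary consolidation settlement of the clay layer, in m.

S_c ≈ 0.307 m

Final effective stress: σ'_f = σ'_0 + Δσ = 49.8 + 59.5 = 109.3 kPa.
Normally consolidated clay, so the full stress increment lies on the virgin compression line:
S_c = C_c·H/(1+e₀)·log₁₀(σ'_f/σ'_0) = 0.2×7.7/(1+0.71)×log₁₀(109.3/49.8)
    = 0.90058 × 0.34139 = 0.3074 m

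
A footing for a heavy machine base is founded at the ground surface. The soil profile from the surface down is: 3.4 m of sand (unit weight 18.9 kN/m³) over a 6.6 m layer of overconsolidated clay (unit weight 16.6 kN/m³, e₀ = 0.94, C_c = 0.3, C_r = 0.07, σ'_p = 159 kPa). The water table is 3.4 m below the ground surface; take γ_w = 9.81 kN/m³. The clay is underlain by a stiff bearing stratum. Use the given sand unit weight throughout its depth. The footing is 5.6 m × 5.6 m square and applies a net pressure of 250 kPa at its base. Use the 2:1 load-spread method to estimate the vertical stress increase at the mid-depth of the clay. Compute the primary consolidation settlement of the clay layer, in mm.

S_c ≈ 48.5 mm

Mid-depth of clay below the ground surface: z = 3.4 + 6.6/2 = 6.7 m.
Total vertical stress at mid-clay: σ_v = 18.9×3.4 + 16.6×3.3 = 119.04 kPa.
Pore pressure: u = 9.81×(6.7 − 3.4) = 32.373 kPa.
Initial effective stress: σ'_0 = σ_v − u = 119.04 − 32.373 = 86.667 kPa.
Stress increase at mid-clay by the 2:1 spreading method:
Δσ = qBL/((B+z)(L+z)) = 250×5.6×5.6/((5.6+6.7)(5.6+6.7)) = 51.821 kPa
Final effective stress: σ'_f = 86.667 + 51.821 = 138.49 kPa.
σ'_f = 138.49 ≤ σ'_p = 159 kPa, so the clay remains overconsolidated and only the recompression index applies:
S_c = C_r·H/(1+e₀)·log₁₀(σ'_f/σ'_0) = 0.07×6.6/1.94×log₁₀(138.49/86.667)
    = 0.23815 × 0.20356 = 0.04848 m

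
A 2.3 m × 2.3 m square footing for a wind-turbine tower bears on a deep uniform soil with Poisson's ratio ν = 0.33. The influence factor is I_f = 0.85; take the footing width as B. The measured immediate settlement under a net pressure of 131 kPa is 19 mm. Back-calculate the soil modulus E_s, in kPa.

E_s ≈ 12000 kPa

S_e = q·B·(1−ν²)/E_s · I_f  ⇒  E_s = q·B·(1−ν²)·I_f / S_e.
E_s = 131 × 2.3 × 0.8911 × 0.85 / 0.019 = 12010 kPa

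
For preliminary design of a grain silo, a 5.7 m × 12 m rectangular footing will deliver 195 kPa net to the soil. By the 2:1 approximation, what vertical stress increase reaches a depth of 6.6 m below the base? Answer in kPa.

By the 2:1 method the load spreads at 1 horizontal : 2 vertical, so at depth z the loaded area has grown by z in each plan dimension:
Δσ = qBL/((B+z)(L+z)) = 195×5.7×12/((5.7+6.6)(12+6.6)) = 58.301 kPa

Δσ_z ≈ 58.3 kPa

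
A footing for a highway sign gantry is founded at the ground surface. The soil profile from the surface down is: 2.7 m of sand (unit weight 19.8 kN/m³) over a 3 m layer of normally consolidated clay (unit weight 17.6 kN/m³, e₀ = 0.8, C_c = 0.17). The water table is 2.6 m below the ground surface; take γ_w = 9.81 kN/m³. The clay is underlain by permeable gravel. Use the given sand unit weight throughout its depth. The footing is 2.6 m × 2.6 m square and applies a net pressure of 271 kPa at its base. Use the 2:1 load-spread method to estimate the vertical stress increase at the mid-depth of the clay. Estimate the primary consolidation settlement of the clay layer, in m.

Mid-depth of clay below the ground surface: z = 2.7 + 3/2 = 4.2 m.
Total vertical stress at mid-clay: σ_v = 19.8×2.7 + 17.6×1.5 = 79.86 kPa.
Pore pressure: u = 9.81×(4.2 − 2.6) = 15.696 kPa.
Initial effective stress: σ'_0 = σ_v − u = 79.86 − 15.696 = 64.164 kPa.
Stress increase at mid-clay by the 2:1 spreading method:
Δσ = qBL/((B+z)(L+z)) = 271×2.6×2.6/((2.6+4.2)(2.6+4.2)) = 39.619 kPa
Final effective stress: σ'_f = σ'_0 + Δσ = 64.164 + 39.619 = 103.78 kPa.
Normally consolidated clay, so the full stress increment lies on the virgin compression line:
S_c = C_c·H/(1+e₀)·log₁₀(σ'_f/σ'_0) = 0.17×3/(1+0.8)×log₁₀(103.78/64.164)
    = 0.28333 × 0.20882 = 0.05916 m

S_c ≈ 0.0592 m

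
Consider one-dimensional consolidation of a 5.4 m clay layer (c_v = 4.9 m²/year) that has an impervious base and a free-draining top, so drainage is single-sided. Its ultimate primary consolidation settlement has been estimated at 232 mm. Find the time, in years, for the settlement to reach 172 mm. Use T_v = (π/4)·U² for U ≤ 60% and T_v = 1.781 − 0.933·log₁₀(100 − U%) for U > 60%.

t ≈ 2.76 years

Drainage path length: H_d = H = 5.4 m (single drainage).
U = S(t)/S_ult = 172/232 = 0.7414.
U > 60%: T_v = 1.781 − 0.933·log₁₀(100 − 74.138) = 0.46299.
t = T_v·H_d²/c_v = 0.46299×5.4²/4.9 = 2.755 years.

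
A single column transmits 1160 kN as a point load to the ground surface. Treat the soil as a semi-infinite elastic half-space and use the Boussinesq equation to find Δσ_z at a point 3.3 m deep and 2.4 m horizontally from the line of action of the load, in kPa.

Boussinesq vertical stress below a point load on an elastic half-space:
Δσ_z = 3P/(2πz²) · [1 + (r/z)²]^(−5/2)
r/z = 2.4/3.3 = 0.72727; [1+(r/z)²]^(−5/2) = 0.34597.
Δσ_z = 3×1160/(2π×3.3²) × 0.34597 = 50.859 × 0.34597 = 17.6 kPa

Δσ_z ≈ 17.6 kPa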